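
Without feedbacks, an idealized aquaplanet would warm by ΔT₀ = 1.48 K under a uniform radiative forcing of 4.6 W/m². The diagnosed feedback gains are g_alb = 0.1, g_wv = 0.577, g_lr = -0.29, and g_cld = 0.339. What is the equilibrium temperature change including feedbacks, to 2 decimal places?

Total gain g = 0.1 + 0.577 − 0.29 + 0.339 = 0.726.
Amplification A = 1/(1 − 0.726) = 3.65.
ΔT = 1.48 × 3.65 = 5.40 K.

5.40 K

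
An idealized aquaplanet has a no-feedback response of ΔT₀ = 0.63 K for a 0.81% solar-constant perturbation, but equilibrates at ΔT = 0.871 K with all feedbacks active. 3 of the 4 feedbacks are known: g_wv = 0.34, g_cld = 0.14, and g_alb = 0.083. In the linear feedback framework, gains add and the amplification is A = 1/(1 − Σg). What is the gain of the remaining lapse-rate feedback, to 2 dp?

Amplification A = ΔT/ΔT₀ = 0.871/0.63 = 1.383.
Total gain g = 1 − 1/A = 1 − 1/1.383 = 0.2769.
Known gains sum to 0.34 + 0.14 + 0.083 = 0.563.
g_lr = 0.2769 − 0.563 = -0.29.

-0.29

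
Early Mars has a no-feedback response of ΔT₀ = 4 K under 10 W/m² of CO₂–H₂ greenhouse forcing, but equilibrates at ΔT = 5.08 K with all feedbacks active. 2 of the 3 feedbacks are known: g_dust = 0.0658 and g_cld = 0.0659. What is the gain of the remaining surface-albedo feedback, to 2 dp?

0.08

Amplification A = ΔT/ΔT₀ = 5.08/4 = 1.27.
Total gain g = 1 − 1/A = 1 − 1/1.27 = 0.2126.
Known gains sum to 0.0658 + 0.0659 = 0.1317.
g_alb = 0.2126 − 0.1317 = 0.08.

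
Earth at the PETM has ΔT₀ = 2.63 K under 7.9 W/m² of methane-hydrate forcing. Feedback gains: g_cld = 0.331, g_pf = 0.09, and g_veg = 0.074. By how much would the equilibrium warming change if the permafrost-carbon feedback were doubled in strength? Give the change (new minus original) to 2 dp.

1.13 K

Original: g = 0.495, ΔT = 2.63/(1−0.495) = 5.2079 K.
With doubled permafrost-carbon: g' = 0.585, ΔT' = 2.63/(1−0.585) = 6.3373 K.
Change = 6.3373 − 5.2079 = 1.13 K.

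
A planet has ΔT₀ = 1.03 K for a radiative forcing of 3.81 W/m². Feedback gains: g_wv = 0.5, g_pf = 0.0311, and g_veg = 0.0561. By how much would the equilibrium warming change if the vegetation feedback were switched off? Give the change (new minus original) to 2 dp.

-0.30 K

Original: g = 0.5872, ΔT = 1.03/(1−0.5872) = 2.4952 K.
Without vegetation: g' = 0.5311, ΔT' = 1.03/(1−0.5311) = 2.1966 K.
Change = 2.1966 − 2.4952 = -0.30 K.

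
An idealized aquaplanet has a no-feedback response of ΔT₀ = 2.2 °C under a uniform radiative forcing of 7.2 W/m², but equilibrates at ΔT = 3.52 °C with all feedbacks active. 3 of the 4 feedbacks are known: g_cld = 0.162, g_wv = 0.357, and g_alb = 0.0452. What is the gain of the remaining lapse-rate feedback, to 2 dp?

-0.19

Amplification A = ΔT/ΔT₀ = 3.52/2.2 = 1.6.
Total gain g = 1 − 1/A = 1 − 1/1.6 = 0.375.
Known gains sum to 0.162 + 0.357 + 0.0452 = 0.5642.
g_lr = 0.375 − 0.5642 = -0.19.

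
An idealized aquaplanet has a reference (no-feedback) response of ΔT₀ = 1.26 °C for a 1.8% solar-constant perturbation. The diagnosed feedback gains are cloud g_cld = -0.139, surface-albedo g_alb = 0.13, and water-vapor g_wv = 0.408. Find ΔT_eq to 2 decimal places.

Total gain g = -0.139 + 0.13 + 0.408 = 0.399.
Amplification A = 1/(1 − 0.399) = 1.664.
ΔT = 1.26 × 1.664 = 2.10 °C.

2.10 °C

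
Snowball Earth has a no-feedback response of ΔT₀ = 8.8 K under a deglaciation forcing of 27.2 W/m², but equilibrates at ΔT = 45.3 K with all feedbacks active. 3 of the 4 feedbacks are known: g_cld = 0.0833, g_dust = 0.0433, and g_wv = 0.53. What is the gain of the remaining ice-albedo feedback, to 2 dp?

0.15

Amplification A = ΔT/ΔT₀ = 45.3/8.8 = 5.148.
Total gain g = 1 − 1/A = 1 − 1/5.148 = 0.8057.
Known gains sum to 0.0833 + 0.0433 + 0.53 = 0.6566.
g_ice = 0.8057 − 0.6566 = 0.15.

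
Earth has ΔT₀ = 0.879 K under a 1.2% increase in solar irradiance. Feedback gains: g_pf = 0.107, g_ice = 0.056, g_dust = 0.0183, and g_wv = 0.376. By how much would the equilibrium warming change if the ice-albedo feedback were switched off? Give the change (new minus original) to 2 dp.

-0.22 K

Original: g = 0.5573, ΔT = 0.879/(1−0.5573) = 1.9855 K.
Without ice-albedo: g' = 0.5013, ΔT' = 0.879/(1−0.5013) = 1.7626 K.
Change = 1.7626 − 1.9855 = -0.22 K.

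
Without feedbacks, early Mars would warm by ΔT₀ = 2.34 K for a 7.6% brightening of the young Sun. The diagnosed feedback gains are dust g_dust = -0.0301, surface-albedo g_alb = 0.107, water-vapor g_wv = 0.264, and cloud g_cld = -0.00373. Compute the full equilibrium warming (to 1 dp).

Total gain g = -0.0301 + 0.107 + 0.264 − 0.00373 = 0.33717.
Amplification A = 1/(1 − 0.33717) = 1.509.
ΔT = 2.34 × 1.509 = 3.5 K.

3.5 K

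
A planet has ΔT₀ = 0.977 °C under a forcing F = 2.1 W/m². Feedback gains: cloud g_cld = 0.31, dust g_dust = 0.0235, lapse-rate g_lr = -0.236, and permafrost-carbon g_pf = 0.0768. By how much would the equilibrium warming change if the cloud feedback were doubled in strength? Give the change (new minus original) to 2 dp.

Original: g = 0.1743, ΔT = 0.977/(1−0.1743) = 1.1832 °C.
With doubled cloud: g' = 0.4843, ΔT' = 0.977/(1−0.4843) = 1.8945 °C.
Change = 1.8945 − 1.1832 = 0.71 °C.

0.71 °C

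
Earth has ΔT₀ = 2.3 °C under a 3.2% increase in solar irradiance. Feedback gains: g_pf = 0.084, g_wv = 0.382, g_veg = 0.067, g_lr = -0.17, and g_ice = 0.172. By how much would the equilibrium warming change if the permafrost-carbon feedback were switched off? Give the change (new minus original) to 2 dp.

Original: g = 0.535, ΔT = 2.3/(1−0.535) = 4.9462 °C.
Without permafrost-carbon: g' = 0.451, ΔT' = 2.3/(1−0.451) = 4.1894 °C.
Change = 4.1894 − 4.9462 = -0.76 °C.

-0.76 °C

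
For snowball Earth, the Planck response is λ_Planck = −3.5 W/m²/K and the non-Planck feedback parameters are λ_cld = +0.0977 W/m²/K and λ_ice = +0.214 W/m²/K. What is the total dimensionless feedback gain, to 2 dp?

0.09

Convert to gains: g_cld = 0.0977/3.5 = 0.02791; g_ice = 0.214/3.5 = 0.06114.
Total gain g = 0.08905.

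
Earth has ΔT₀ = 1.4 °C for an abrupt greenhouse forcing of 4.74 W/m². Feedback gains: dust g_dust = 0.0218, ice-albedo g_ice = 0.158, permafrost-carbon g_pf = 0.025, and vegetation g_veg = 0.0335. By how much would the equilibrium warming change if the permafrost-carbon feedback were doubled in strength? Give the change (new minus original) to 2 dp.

0.06 °C

Original: g = 0.2383, ΔT = 1.4/(1−0.2383) = 1.8380 °C.
With doubled permafrost-carbon: g' = 0.2633, ΔT' = 1.4/(1−0.2633) = 1.9004 °C.
Change = 1.9004 − 1.8380 = 0.06 °C.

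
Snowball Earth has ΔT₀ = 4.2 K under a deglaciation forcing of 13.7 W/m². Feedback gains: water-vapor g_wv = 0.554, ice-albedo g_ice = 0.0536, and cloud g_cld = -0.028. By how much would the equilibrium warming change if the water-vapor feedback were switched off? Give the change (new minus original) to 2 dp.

Original: g = 0.5796, ΔT = 4.2/(1−0.5796) = 9.9905 K.
Without water-vapor: g' = 0.0256, ΔT' = 4.2/(1−0.0256) = 4.3103 K.
Change = 4.3103 − 9.9905 = -5.68 K.

-5.68 K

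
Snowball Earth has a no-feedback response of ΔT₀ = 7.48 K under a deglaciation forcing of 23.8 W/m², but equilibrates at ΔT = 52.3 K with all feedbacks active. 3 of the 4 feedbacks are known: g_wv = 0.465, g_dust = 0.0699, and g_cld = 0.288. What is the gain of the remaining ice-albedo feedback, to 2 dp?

0.03

Amplification A = ΔT/ΔT₀ = 52.3/7.48 = 6.992.
Total gain g = 1 − 1/A = 1 − 1/6.992 = 0.857.
Known gains sum to 0.465 + 0.0699 + 0.288 = 0.8229.
g_ice = 0.857 − 0.8229 = 0.03.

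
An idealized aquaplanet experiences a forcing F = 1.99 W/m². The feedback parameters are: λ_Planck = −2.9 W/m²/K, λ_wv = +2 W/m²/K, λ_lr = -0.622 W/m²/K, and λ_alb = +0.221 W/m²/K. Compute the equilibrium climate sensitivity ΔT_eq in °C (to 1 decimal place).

Net feedback parameter λ = (−2.9) + (+2) + (-0.622) + (+0.221) = -1.301 W/m²/K.
ΔT = −F/λ = −1.99/(-1.301) = 1.5 °C.

1.5 °C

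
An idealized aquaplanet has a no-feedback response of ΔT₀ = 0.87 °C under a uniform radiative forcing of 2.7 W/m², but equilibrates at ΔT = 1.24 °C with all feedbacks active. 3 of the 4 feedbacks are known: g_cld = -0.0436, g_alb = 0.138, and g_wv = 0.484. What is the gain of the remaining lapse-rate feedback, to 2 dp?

Amplification A = ΔT/ΔT₀ = 1.24/0.87 = 1.425.
Total gain g = 1 − 1/A = 1 − 1/1.425 = 0.2982.
Known gains sum to -0.0436 + 0.138 + 0.484 = 0.5784.
g_lr = 0.2982 − 0.5784 = -0.28.

-0.28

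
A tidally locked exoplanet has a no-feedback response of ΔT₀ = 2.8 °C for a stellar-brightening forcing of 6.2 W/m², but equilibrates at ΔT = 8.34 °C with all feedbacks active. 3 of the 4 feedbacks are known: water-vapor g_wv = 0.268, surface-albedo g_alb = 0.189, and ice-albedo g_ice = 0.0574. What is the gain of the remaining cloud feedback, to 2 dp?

Amplification A = ΔT/ΔT₀ = 8.34/2.8 = 2.979.
Total gain g = 1 − 1/A = 1 − 1/2.979 = 0.6643.
Known gains sum to 0.268 + 0.189 + 0.0574 = 0.5144.
g_cld = 0.6643 − 0.5144 = 0.15.

0.15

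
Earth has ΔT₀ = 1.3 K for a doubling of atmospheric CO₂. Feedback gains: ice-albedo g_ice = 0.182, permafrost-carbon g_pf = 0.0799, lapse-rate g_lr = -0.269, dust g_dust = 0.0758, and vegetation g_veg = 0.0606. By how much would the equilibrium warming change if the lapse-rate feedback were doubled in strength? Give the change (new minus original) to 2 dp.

-0.35 K

Original: g = 0.1293, ΔT = 1.3/(1−0.1293) = 1.4931 K.
With doubled lapse-rate: g' = -0.1397, ΔT' = 1.3/(1+0.1397) = 1.1407 K.
Change = 1.1407 − 1.4931 = -0.35 K.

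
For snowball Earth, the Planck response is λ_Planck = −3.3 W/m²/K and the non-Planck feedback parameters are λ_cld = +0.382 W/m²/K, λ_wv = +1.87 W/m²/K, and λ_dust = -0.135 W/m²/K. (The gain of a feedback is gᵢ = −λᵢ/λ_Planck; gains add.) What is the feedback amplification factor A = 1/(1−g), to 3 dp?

2.790

Convert to gains: g_cld = 0.382/3.3 = 0.1158; g_wv = 1.87/3.3 = 0.5667; g_dust = -0.135/3.3 = -0.04091.
Total gain g = 0.64159.
A = 1/(1 − 0.64159) = 2.790.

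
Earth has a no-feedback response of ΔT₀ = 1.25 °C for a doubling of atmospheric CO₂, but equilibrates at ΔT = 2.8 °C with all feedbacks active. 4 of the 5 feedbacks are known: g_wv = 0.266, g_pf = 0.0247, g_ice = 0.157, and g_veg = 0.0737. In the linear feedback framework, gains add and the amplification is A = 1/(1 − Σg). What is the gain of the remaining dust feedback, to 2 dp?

Amplification A = ΔT/ΔT₀ = 2.8/1.25 = 2.24.
Total gain g = 1 − 1/A = 1 − 1/2.24 = 0.5536.
Known gains sum to 0.266 + 0.0247 + 0.157 + 0.0737 = 0.5214.
g_dust = 0.5536 − 0.5214 = 0.03.

0.03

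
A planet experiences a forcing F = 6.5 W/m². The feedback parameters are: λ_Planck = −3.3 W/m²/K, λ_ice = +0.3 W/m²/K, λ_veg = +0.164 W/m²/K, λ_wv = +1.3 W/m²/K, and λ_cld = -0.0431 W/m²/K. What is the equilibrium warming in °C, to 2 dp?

Net feedback parameter λ = (−3.3) + (+0.3) + (+0.164) + (+1.3) + (-0.0431) = -1.5791 W/m²/K.
ΔT = −F/λ = −6.5/(-1.5791) = 4.12 °C.

4.12 °C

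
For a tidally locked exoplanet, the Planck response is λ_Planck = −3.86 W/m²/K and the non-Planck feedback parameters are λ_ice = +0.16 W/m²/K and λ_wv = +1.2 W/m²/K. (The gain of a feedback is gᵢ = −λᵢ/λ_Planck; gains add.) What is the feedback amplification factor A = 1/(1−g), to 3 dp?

1.544

Convert to gains: g_ice = 0.16/3.86 = 0.04145; g_wv = 1.2/3.86 = 0.3109.
Total gain g = 0.35235.
A = 1/(1 − 0.35235) = 1.544.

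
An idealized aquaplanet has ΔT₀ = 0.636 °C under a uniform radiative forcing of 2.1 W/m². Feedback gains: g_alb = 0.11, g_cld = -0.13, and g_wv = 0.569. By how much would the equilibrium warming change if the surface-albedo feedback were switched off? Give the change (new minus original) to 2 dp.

-0.28 °C

Original: g = 0.549, ΔT = 0.636/(1−0.549) = 1.4102 °C.
Without surface-albedo: g' = 0.439, ΔT' = 0.636/(1−0.439) = 1.1337 °C.
Change = 1.1337 − 1.4102 = -0.28 °C.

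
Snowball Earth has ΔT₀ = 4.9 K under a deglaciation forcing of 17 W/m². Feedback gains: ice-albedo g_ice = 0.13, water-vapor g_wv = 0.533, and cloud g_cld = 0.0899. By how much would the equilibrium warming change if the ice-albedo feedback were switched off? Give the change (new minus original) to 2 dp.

Original: g = 0.7529, ΔT = 4.9/(1−0.7529) = 19.8300 K.
Without ice-albedo: g' = 0.6229, ΔT' = 4.9/(1−0.6229) = 12.9939 K.
Change = 12.9939 − 19.8300 = -6.84 K.

-6.84 K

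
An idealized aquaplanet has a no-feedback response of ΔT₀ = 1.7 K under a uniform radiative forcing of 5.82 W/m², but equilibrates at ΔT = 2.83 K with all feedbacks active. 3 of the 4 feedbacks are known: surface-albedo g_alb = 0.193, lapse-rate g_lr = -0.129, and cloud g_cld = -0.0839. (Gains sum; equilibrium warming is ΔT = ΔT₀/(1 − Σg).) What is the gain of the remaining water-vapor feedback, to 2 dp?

0.42

Amplification A = ΔT/ΔT₀ = 2.83/1.7 = 1.665.
Total gain g = 1 − 1/A = 1 − 1/1.665 = 0.3994.
Known gains sum to 0.193 − 0.129 − 0.0839 = -0.0199.
g_wv = 0.3994 + 0.0199 = 0.42.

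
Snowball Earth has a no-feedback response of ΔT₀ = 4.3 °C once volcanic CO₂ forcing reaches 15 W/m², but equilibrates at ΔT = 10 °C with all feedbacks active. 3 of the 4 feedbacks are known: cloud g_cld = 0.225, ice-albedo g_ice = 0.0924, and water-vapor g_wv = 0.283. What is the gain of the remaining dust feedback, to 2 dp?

-0.03

Amplification A = ΔT/ΔT₀ = 10/4.3 = 2.326.
Total gain g = 1 − 1/A = 1 − 1/2.326 = 0.5701.
Known gains sum to 0.225 + 0.0924 + 0.283 = 0.6004.
g_dust = 0.5701 − 0.6004 = -0.03.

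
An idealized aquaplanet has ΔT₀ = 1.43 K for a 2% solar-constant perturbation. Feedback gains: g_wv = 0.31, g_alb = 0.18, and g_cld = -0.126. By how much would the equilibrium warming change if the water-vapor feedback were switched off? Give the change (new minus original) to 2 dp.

-0.74 K

Original: g = 0.364, ΔT = 1.43/(1−0.364) = 2.2484 K.
Without water-vapor: g' = 0.054, ΔT' = 1.43/(1−0.054) = 1.5116 K.
Change = 1.5116 − 2.2484 = -0.74 K.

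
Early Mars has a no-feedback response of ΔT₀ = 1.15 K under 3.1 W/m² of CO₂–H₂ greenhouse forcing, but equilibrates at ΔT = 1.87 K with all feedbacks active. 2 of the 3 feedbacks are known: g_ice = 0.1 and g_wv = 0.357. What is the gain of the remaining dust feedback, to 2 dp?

-0.07

Amplification A = ΔT/ΔT₀ = 1.87/1.15 = 1.626.
Total gain g = 1 − 1/A = 1 − 1/1.626 = 0.385.
Known gains sum to 0.1 + 0.357 = 0.457.
g_dust = 0.385 − 0.457 = -0.07.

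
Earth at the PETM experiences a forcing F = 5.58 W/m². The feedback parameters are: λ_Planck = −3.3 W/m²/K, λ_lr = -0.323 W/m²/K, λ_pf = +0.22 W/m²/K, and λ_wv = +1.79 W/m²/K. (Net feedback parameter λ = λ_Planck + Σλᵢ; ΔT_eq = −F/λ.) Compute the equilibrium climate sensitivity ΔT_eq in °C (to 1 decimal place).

Net feedback parameter λ = (−3.3) + (-0.323) + (+0.22) + (+1.79) = -1.613 W/m²/K.
ΔT = −F/λ = −5.58/(-1.613) = 3.5 °C.

3.5 °C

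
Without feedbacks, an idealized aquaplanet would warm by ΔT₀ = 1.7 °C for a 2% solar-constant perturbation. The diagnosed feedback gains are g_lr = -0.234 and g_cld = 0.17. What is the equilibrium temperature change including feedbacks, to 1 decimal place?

1.6 °C

Total gain g = -0.234 + 0.17 = -0.064.
Amplification A = 1/(1 + 0.064) = 0.9398.
ΔT = 1.7 × 0.9398 = 1.6 °C.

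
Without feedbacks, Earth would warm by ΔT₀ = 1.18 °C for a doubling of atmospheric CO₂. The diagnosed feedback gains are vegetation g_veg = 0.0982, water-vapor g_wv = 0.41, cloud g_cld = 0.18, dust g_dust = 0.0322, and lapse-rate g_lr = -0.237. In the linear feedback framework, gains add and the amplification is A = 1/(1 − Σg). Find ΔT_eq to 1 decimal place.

2.3 °C

Total gain g = 0.0982 + 0.41 + 0.18 + 0.0322 − 0.237 = 0.4834.
Amplification A = 1/(1 − 0.4834) = 1.936.
ΔT = 1.18 × 1.936 = 2.3 °C.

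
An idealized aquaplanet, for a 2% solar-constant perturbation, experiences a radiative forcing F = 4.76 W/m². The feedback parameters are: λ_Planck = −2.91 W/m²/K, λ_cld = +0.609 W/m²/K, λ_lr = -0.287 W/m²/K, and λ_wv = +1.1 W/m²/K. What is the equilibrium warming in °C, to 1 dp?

Net feedback parameter λ = (−2.91) + (+0.609) + (-0.287) + (+1.1) = -1.488 W/m²/K.
ΔT = −F/λ = −4.76/(-1.488) = 3.2 °C.

3.2 °C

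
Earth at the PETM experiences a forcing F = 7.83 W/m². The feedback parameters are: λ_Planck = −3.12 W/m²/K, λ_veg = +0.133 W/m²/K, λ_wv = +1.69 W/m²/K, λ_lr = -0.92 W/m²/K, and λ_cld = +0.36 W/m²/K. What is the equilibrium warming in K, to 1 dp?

4.2 K

Net feedback parameter λ = (−3.12) + (+0.133) + (+1.69) + (-0.92) + (+0.36) = -1.857 W/m²/K.
ΔT = −F/λ = −7.83/(-1.857) = 4.2 K.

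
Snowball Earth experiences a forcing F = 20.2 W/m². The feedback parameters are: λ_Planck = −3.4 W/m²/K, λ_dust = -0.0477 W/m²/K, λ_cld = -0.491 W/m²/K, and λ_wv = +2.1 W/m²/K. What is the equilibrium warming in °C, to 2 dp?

10.99 °C

Net feedback parameter λ = (−3.4) + (-0.0477) + (-0.491) + (+2.1) = -1.8387 W/m²/K.
ΔT = −F/λ = −20.2/(-1.8387) = 10.99 °C.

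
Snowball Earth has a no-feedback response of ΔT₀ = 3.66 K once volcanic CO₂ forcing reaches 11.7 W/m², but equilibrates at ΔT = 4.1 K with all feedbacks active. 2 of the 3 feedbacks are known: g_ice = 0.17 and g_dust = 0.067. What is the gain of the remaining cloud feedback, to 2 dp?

Amplification A = ΔT/ΔT₀ = 4.1/3.66 = 1.12.
Total gain g = 1 − 1/A = 1 − 1/1.12 = 0.1071.
Known gains sum to 0.17 + 0.067 = 0.237.
g_cld = 0.1071 − 0.237 = -0.13.

-0.13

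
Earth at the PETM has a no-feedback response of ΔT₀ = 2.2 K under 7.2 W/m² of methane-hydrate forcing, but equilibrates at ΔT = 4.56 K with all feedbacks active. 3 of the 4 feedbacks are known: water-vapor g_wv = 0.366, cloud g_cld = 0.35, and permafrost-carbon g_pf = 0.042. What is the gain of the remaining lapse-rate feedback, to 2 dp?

Amplification A = ΔT/ΔT₀ = 4.56/2.2 = 2.073.
Total gain g = 1 − 1/A = 1 − 1/2.073 = 0.5176.
Known gains sum to 0.366 + 0.35 + 0.042 = 0.758.
g_lr = 0.5176 − 0.758 = -0.24.

-0.24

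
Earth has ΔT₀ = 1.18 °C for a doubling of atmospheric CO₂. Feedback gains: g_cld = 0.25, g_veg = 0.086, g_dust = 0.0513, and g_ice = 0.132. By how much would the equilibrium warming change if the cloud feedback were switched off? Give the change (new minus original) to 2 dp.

Original: g = 0.5193, ΔT = 1.18/(1−0.5193) = 2.4548 °C.
Without cloud: g' = 0.2693, ΔT' = 1.18/(1−0.2693) = 1.6149 °C.
Change = 1.6149 − 2.4548 = -0.84 °C.

-0.84 °C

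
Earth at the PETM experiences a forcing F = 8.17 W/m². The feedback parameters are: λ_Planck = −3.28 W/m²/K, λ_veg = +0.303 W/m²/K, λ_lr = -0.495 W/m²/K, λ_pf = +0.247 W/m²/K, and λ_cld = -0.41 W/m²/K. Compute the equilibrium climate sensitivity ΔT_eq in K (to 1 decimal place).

2.2 K

Net feedback parameter λ = (−3.28) + (+0.303) + (-0.495) + (+0.247) + (-0.41) = -3.635 W/m²/K.
ΔT = −F/λ = −8.17/(-3.635) = 2.2 K.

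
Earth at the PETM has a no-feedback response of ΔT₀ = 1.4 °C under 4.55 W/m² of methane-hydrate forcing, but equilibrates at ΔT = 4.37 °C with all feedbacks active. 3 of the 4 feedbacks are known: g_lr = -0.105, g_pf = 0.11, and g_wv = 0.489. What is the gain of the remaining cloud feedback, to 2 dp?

Amplification A = ΔT/ΔT₀ = 4.37/1.4 = 3.121.
Total gain g = 1 − 1/A = 1 − 1/3.121 = 0.6796.
Known gains sum to -0.105 + 0.11 + 0.489 = 0.494.
g_cld = 0.6796 − 0.494 = 0.19.

0.19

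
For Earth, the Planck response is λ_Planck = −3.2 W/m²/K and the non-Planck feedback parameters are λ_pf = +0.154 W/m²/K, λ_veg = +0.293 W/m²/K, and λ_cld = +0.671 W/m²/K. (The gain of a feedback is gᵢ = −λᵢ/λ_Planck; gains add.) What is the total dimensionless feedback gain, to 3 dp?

Convert to gains: g_pf = 0.154/3.2 = 0.04812; g_veg = 0.293/3.2 = 0.09156; g_cld = 0.671/3.2 = 0.2097.
Total gain g = 0.34938.

0.349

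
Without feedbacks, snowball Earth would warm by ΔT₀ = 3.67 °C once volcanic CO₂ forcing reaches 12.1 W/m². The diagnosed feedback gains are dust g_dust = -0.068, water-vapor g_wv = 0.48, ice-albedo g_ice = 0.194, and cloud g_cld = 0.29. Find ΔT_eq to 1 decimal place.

35.3 °C

Total gain g = -0.068 + 0.48 + 0.194 + 0.29 = 0.896.
Amplification A = 1/(1 − 0.896) = 9.615.
ΔT = 3.67 × 9.615 = 35.3 °C.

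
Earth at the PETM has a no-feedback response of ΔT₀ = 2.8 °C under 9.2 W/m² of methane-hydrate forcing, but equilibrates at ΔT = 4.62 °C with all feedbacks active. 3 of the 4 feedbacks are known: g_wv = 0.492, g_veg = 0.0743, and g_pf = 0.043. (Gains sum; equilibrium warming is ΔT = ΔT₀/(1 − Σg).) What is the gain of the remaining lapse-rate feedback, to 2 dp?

-0.22

Amplification A = ΔT/ΔT₀ = 4.62/2.8 = 1.65.
Total gain g = 1 − 1/A = 1 − 1/1.65 = 0.3939.
Known gains sum to 0.492 + 0.0743 + 0.043 = 0.6093.
g_lr = 0.3939 − 0.6093 = -0.22.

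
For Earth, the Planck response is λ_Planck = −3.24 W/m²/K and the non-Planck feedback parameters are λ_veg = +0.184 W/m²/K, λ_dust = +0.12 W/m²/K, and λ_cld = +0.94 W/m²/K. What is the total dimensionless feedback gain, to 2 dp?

Convert to gains: g_veg = 0.184/3.24 = 0.05679; g_dust = 0.12/3.24 = 0.03704; g_cld = 0.94/3.24 = 0.2901.
Total gain g = 0.38393.

0.38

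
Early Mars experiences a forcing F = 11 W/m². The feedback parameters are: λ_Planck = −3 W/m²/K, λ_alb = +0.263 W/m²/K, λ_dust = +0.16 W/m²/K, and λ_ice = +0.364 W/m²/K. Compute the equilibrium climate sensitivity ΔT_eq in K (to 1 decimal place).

5.0 K

Net feedback parameter λ = (−3) + (+0.263) + (+0.16) + (+0.364) = -2.213 W/m²/K.
ΔT = −F/λ = −11/(-2.213) = 5.0 K.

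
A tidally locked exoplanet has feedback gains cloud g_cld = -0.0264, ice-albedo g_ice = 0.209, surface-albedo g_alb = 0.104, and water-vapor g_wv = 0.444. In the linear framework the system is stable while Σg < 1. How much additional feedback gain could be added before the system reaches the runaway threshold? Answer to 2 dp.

0.27

Current total gain = -0.0264 + 0.209 + 0.104 + 0.444 = 0.7306.
Margin to runaway = 1 − 0.7306 = 0.27.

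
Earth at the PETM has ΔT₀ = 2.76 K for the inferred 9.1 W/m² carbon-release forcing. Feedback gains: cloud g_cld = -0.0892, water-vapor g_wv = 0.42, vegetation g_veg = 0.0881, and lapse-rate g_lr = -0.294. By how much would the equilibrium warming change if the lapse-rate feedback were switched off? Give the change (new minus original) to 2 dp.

Original: g = 0.1249, ΔT = 2.76/(1−0.1249) = 3.1539 K.
Without lapse-rate: g' = 0.4189, ΔT' = 2.76/(1−0.4189) = 4.7496 K.
Change = 4.7496 − 3.1539 = 1.60 K.

1.60 K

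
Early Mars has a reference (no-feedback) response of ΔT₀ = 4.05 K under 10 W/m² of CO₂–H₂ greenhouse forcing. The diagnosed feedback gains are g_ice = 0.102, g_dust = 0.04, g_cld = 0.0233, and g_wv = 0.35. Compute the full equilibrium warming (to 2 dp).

8.36 K

Total gain g = 0.102 + 0.04 + 0.0233 + 0.35 = 0.5153.
Amplification A = 1/(1 − 0.5153) = 2.063.
ΔT = 4.05 × 2.063 = 8.36 K.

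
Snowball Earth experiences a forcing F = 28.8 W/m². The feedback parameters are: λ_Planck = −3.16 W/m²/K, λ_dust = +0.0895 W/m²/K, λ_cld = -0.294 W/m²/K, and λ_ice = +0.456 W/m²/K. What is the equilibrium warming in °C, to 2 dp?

9.90 °C

Net feedback parameter λ = (−3.16) + (+0.0895) + (-0.294) + (+0.456) = -2.9085 W/m²/K.
ΔT = −F/λ = −28.8/(-2.9085) = 9.90 °C.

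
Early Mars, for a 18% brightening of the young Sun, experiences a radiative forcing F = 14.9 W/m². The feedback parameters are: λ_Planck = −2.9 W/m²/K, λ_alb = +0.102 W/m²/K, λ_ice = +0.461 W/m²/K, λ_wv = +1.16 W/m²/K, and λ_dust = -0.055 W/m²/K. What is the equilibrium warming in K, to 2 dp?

Net feedback parameter λ = (−2.9) + (+0.102) + (+0.461) + (+1.16) + (-0.055) = -1.232 W/m²/K.
ΔT = −F/λ = −14.9/(-1.232) = 12.09 K.

12.09 K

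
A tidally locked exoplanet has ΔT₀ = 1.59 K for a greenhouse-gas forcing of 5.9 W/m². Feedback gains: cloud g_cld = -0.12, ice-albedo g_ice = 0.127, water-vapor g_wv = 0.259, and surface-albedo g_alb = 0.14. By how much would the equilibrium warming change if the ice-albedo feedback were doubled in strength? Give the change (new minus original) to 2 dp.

Original: g = 0.406, ΔT = 1.59/(1−0.406) = 2.6768 K.
With doubled ice-albedo: g' = 0.533, ΔT' = 1.59/(1−0.533) = 3.4047 K.
Change = 3.4047 − 2.6768 = 0.73 K.

0.73 K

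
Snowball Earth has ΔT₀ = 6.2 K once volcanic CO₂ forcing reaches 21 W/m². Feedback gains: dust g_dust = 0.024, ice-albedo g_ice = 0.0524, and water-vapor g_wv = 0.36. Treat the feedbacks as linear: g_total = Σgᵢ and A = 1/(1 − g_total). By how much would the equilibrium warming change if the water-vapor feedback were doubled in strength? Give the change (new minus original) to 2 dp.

Original: g = 0.4364, ΔT = 6.2/(1−0.4364) = 11.0007 K.
With doubled water-vapor: g' = 0.7964, ΔT' = 6.2/(1−0.7964) = 30.4519 K.
Change = 30.4519 − 11.0007 = 19.45 K.

19.45 K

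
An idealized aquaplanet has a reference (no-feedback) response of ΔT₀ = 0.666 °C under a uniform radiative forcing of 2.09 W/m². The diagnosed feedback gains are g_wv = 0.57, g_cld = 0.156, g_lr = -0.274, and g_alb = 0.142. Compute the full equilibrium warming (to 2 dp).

Total gain g = 0.57 + 0.156 − 0.274 + 0.142 = 0.594.
Amplification A = 1/(1 − 0.594) = 2.463.
ΔT = 0.666 × 2.463 = 1.64 °C.

1.64 °C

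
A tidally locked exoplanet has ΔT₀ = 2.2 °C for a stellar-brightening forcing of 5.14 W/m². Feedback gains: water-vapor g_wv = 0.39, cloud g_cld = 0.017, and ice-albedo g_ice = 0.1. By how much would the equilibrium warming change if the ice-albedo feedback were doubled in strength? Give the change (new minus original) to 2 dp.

Original: g = 0.507, ΔT = 2.2/(1−0.507) = 4.4625 °C.
With doubled ice-albedo: g' = 0.607, ΔT' = 2.2/(1−0.607) = 5.5980 °C.
Change = 5.5980 − 4.4625 = 1.14 °C.

1.14 °C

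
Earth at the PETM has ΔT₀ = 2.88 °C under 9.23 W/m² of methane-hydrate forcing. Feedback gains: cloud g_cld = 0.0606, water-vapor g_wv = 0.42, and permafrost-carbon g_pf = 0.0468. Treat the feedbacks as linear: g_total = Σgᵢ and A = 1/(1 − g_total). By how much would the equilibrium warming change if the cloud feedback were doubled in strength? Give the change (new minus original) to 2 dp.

0.90 °C

Original: g = 0.5274, ΔT = 2.88/(1−0.5274) = 6.0939 °C.
With doubled cloud: g' = 0.588, ΔT' = 2.88/(1−0.588) = 6.9903 °C.
Change = 6.9903 − 6.0939 = 0.90 °C.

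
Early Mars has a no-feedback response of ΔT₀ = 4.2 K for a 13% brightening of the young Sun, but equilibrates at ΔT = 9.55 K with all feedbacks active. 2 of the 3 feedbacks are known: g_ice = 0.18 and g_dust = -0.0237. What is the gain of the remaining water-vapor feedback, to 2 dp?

Amplification A = ΔT/ΔT₀ = 9.55/4.2 = 2.274.
Total gain g = 1 − 1/A = 1 − 1/2.274 = 0.5602.
Known gains sum to 0.18 − 0.0237 = 0.1563.
g_wv = 0.5602 − 0.1563 = 0.40.

0.40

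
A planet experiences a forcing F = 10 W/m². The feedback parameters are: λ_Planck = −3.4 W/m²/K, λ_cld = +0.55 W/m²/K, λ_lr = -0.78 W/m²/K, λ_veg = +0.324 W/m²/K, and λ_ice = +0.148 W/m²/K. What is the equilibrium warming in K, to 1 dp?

Net feedback parameter λ = (−3.4) + (+0.55) + (-0.78) + (+0.324) + (+0.148) = -3.158 W/m²/K.
ΔT = −F/λ = −10/(-3.158) = 3.2 K.

3.2 K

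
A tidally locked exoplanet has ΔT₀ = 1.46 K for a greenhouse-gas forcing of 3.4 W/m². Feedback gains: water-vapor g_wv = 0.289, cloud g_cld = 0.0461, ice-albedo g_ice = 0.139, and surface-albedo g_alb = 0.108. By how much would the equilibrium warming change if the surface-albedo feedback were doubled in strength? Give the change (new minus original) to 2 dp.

Original: g = 0.5821, ΔT = 1.46/(1−0.5821) = 3.4937 K.
With doubled surface-albedo: g' = 0.6901, ΔT' = 1.46/(1−0.6901) = 4.7112 K.
Change = 4.7112 − 3.4937 = 1.22 K.

1.22 K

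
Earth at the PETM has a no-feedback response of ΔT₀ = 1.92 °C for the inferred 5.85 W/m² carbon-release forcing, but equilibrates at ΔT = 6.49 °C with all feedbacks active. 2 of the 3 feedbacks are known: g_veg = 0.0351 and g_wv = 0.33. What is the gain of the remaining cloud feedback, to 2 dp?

0.34

Amplification A = ΔT/ΔT₀ = 6.49/1.92 = 3.38.
Total gain g = 1 − 1/A = 1 − 1/3.38 = 0.7041.
Known gains sum to 0.0351 + 0.33 = 0.3651.
g_cld = 0.7041 − 0.3651 = 0.34.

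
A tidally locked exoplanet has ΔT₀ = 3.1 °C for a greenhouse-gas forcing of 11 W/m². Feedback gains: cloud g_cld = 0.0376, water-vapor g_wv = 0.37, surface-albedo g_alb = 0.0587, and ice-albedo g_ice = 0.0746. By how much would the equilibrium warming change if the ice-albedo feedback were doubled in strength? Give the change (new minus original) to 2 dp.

Original: g = 0.5409, ΔT = 3.1/(1−0.5409) = 6.7523 °C.
With doubled ice-albedo: g' = 0.6155, ΔT' = 3.1/(1−0.6155) = 8.0624 °C.
Change = 8.0624 − 6.7523 = 1.31 °C.

1.31 °C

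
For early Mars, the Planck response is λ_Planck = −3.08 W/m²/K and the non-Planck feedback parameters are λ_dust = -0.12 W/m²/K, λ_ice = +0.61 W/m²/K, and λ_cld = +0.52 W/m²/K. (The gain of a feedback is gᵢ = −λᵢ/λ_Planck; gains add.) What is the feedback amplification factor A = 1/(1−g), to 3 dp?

1.488

Convert to gains: g_dust = -0.12/3.08 = -0.03896; g_ice = 0.61/3.08 = 0.1981; g_cld = 0.52/3.08 = 0.1688.
Total gain g = 0.32794.
A = 1/(1 − 0.32794) = 1.488.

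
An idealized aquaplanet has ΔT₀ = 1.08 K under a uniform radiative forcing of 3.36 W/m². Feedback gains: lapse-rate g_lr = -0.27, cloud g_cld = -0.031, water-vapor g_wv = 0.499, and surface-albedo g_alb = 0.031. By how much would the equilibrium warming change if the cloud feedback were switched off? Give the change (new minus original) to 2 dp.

0.06 K

Original: g = 0.229, ΔT = 1.08/(1−0.229) = 1.4008 K.
Without cloud: g' = 0.26, ΔT' = 1.08/(1−0.26) = 1.4595 K.
Change = 1.4595 − 1.4008 = 0.06 K.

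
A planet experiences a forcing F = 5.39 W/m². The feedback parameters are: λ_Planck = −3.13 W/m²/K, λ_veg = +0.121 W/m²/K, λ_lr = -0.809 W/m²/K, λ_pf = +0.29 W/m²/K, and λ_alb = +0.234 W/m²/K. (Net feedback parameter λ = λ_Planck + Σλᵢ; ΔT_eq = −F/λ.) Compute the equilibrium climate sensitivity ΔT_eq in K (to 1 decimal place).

Net feedback parameter λ = (−3.13) + (+0.121) + (-0.809) + (+0.29) + (+0.234) = -3.294 W/m²/K.
ΔT = −F/λ = −5.39/(-3.294) = 1.6 K.

1.6 K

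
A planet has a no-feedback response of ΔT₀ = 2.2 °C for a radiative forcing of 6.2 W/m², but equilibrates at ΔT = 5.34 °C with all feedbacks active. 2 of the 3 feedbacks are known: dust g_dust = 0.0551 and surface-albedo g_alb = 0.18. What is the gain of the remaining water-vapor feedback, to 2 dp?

Amplification A = ΔT/ΔT₀ = 5.34/2.2 = 2.427.
Total gain g = 1 − 1/A = 1 − 1/2.427 = 0.588.
Known gains sum to 0.0551 + 0.18 = 0.2351.
g_wv = 0.588 − 0.2351 = 0.35.

0.35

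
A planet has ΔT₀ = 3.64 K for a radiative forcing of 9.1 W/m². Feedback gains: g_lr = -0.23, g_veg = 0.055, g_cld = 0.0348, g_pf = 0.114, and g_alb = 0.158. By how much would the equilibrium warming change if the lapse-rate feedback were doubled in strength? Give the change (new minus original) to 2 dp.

Original: g = 0.1318, ΔT = 3.64/(1−0.1318) = 4.1926 K.
With doubled lapse-rate: g' = -0.0982, ΔT' = 3.64/(1+0.0982) = 3.3145 K.
Change = 3.3145 − 4.1926 = -0.88 K.

-0.88 K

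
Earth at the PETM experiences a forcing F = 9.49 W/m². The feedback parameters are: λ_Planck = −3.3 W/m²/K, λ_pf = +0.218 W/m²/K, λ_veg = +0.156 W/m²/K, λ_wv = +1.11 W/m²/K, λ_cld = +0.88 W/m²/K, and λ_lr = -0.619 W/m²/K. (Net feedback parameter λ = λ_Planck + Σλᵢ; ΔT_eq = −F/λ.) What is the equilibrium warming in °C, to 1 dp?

6.1 °C

Net feedback parameter λ = (−3.3) + (+0.218) + (+0.156) + (+1.11) + (+0.88) + (-0.619) = -1.555 W/m²/K.
ΔT = −F/λ = −9.49/(-1.555) = 6.1 °C.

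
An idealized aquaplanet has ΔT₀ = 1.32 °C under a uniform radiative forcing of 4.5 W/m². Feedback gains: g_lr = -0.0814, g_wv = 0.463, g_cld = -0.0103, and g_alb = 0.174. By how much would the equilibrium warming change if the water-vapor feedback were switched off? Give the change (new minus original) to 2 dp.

-1.46 °C

Original: g = 0.5453, ΔT = 1.32/(1−0.5453) = 2.9030 °C.
Without water-vapor: g' = 0.0823, ΔT' = 1.32/(1−0.0823) = 1.4384 °C.
Change = 1.4384 − 2.9030 = -1.46 °C.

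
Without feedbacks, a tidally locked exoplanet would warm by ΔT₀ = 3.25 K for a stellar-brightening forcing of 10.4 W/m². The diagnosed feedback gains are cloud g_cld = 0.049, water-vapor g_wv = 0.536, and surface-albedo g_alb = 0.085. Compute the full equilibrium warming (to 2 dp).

Total gain g = 0.049 + 0.536 + 0.085 = 0.67.
Amplification A = 1/(1 − 0.67) = 3.03.
ΔT = 3.25 × 3.03 = 9.85 K.

9.85 K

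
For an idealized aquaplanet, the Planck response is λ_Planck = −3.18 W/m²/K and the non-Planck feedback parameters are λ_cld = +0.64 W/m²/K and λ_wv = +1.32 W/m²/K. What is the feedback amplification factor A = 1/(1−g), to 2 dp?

Convert to gains: g_cld = 0.64/3.18 = 0.2013; g_wv = 1.32/3.18 = 0.4151.
Total gain g = 0.6164.
A = 1/(1 − 0.6164) = 2.61.

2.61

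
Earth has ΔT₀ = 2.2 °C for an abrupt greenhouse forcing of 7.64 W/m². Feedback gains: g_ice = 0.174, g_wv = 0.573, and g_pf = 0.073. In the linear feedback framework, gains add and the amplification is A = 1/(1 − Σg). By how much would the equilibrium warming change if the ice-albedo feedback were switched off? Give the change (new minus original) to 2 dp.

-6.01 °C

Original: g = 0.82, ΔT = 2.2/(1−0.82) = 12.2222 °C.
Without ice-albedo: g' = 0.646, ΔT' = 2.2/(1−0.646) = 6.2147 °C.
Change = 6.2147 − 12.2222 = -6.01 °C.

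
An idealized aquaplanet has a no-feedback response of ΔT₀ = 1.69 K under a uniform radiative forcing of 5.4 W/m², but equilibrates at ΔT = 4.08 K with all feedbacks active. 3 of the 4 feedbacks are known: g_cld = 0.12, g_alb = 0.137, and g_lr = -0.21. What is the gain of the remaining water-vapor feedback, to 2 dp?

Amplification A = ΔT/ΔT₀ = 4.08/1.69 = 2.414.
Total gain g = 1 − 1/A = 1 − 1/2.414 = 0.5857.
Known gains sum to 0.12 + 0.137 − 0.21 = 0.047.
g_wv = 0.5857 − 0.047 = 0.54.

0.54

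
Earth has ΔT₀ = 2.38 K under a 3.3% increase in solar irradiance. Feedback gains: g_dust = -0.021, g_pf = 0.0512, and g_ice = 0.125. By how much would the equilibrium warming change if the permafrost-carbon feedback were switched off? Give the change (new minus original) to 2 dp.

-0.16 K

Original: g = 0.1552, ΔT = 2.38/(1−0.1552) = 2.8172 K.
Without permafrost-carbon: g' = 0.104, ΔT' = 2.38/(1−0.104) = 2.6562 K.
Change = 2.6562 − 2.8172 = -0.16 K.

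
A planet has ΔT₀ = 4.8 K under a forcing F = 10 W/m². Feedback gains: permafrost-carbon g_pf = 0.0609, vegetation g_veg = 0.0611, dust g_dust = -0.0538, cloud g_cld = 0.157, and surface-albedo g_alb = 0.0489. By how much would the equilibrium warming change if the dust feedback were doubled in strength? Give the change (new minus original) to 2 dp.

-0.46 K

Original: g = 0.2741, ΔT = 4.8/(1−0.2741) = 6.6125 K.
With doubled dust: g' = 0.2203, ΔT' = 4.8/(1−0.2203) = 6.1562 K.
Change = 6.1562 − 6.6125 = -0.46 K.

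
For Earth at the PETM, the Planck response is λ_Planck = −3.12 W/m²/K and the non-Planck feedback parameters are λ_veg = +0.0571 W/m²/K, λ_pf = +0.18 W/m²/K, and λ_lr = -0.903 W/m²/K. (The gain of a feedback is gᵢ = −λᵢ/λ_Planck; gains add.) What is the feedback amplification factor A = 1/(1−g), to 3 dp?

Convert to gains: g_veg = 0.0571/3.12 = 0.0183; g_pf = 0.18/3.12 = 0.05769; g_lr = -0.903/3.12 = -0.2894.
Total gain g = -0.21341.
A = 1/(1 + 0.21341) = 0.824.

0.824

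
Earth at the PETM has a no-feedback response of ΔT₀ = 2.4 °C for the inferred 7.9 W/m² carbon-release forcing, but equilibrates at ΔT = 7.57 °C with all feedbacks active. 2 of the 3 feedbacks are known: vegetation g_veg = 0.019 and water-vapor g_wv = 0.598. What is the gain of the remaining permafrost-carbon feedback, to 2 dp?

Amplification A = ΔT/ΔT₀ = 7.57/2.4 = 3.154.
Total gain g = 1 − 1/A = 1 − 1/3.154 = 0.6829.
Known gains sum to 0.019 + 0.598 = 0.617.
g_pf = 0.6829 − 0.617 = 0.07.

0.07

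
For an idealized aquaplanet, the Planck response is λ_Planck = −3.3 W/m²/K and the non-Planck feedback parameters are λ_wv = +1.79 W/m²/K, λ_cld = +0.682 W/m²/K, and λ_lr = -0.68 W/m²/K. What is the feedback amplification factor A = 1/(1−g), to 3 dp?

Convert to gains: g_wv = 1.79/3.3 = 0.5424; g_cld = 0.682/3.3 = 0.2067; g_lr = -0.68/3.3 = -0.2061.
Total gain g = 0.543.
A = 1/(1 − 0.543) = 2.188.

2.188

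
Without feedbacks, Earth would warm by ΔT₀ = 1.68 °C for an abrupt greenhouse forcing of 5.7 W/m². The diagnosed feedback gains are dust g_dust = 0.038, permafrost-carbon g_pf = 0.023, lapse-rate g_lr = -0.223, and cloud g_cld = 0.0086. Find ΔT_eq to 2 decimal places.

Total gain g = 0.038 + 0.023 − 0.223 + 0.0086 = -0.1534.
Amplification A = 1/(1 + 0.1534) = 0.867.
ΔT = 1.68 × 0.867 = 1.46 °C.

1.46 °C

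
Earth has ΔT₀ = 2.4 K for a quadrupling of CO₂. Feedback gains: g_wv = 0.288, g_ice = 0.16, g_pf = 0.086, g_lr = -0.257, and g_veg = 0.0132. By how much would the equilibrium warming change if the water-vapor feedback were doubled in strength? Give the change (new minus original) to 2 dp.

2.31 K

Original: g = 0.2902, ΔT = 2.4/(1−0.2902) = 3.3812 K.
With doubled water-vapor: g' = 0.5782, ΔT' = 2.4/(1−0.5782) = 5.6899 K.
Change = 5.6899 − 3.3812 = 2.31 K.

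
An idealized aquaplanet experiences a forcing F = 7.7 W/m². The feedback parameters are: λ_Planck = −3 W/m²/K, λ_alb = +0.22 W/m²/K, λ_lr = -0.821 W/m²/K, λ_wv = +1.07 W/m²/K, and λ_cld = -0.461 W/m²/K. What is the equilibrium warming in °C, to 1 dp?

2.6 °C

Net feedback parameter λ = (−3) + (+0.22) + (-0.821) + (+1.07) + (-0.461) = -2.992 W/m²/K.
ΔT = −F/λ = −7.7/(-2.992) = 2.6 °C.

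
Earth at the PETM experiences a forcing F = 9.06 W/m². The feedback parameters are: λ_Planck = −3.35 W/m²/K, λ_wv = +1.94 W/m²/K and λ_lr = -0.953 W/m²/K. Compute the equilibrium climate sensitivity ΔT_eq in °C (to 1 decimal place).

3.8 °C

Net feedback parameter λ = (−3.35) + (+1.94) + (-0.953) = -2.363 W/m²/K.
ΔT = −F/λ = −9.06/(-2.363) = 3.8 °C.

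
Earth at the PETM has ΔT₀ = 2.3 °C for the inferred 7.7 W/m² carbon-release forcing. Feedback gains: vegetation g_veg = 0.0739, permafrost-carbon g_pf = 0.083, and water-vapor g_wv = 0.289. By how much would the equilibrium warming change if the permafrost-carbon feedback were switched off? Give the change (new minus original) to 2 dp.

-0.54 °C

Original: g = 0.4459, ΔT = 2.3/(1−0.4459) = 4.1509 °C.
Without permafrost-carbon: g' = 0.3629, ΔT' = 2.3/(1−0.3629) = 3.6101 °C.
Change = 3.6101 − 4.1509 = -0.54 °C.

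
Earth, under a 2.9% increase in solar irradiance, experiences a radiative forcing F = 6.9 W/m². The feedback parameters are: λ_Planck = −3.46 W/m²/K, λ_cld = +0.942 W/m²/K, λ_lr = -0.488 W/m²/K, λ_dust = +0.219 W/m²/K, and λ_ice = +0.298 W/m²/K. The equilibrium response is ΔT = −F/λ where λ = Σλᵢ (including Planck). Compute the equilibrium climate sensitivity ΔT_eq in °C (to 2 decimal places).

2.77 °C

Net feedback parameter λ = (−3.46) + (+0.942) + (-0.488) + (+0.219) + (+0.298) = -2.489 W/m²/K.
ΔT = −F/λ = −6.9/(-2.489) = 2.77 °C.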